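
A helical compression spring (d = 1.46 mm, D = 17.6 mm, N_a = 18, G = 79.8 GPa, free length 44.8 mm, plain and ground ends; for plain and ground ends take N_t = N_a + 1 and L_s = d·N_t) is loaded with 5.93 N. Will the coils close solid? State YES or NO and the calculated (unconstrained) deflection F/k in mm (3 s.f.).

k = Gd⁴/(8D³N_a) = (79.8×10³)(1.46⁴)/(8·17.6³·18) = 0.46186 N/mm
N_t = 19; L_s = 1.46·19 = 27.74 mm; δ_solid = L₀ − L_s = 44.8 − 27.74 = 17.06 mm
δ = F/k = 5.93/0.46186 = 12.839 mm
δ < δ_solid → spring does not go solid

NO, δ = 12.8 mm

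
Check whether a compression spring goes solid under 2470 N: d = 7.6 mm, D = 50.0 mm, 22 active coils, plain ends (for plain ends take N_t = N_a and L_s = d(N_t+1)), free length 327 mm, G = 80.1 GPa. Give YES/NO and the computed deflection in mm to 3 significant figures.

k = Gd⁴/(8D³N_a) = (80.1×10³)(7.6⁴)/(8·50.0³·22) = 12.147 N/mm
N_t = 22; L_s = 7.6·23 = 174.8 mm; δ_solid = L₀ − L_s = 327 − 174.8 = 152.2 mm
δ = F/k = 2470/12.147 = 203.34 mm
δ ≥ δ_solid → spring goes solid

YES, δ = 203 mm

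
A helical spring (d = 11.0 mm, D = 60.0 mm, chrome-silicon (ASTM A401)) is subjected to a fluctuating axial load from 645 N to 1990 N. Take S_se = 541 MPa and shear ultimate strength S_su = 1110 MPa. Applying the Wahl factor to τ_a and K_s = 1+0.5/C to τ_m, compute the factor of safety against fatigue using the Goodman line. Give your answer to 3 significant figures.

C = D/d = 60.0/11.0 = 5.4545; K_W = (4C−1)/(4C−4)+0.615/C = 1.2811; K_s = 1+0.5/C = 1.0917
F_a = (F_max−F_min)/2 = 672.5 N; F_m = (F_max+F_min)/2 = 1317.5 N
τ_a = K_W·8F_aD/(πd³) = 1.2811 × 77.198 = 98.9 MPa
τ_m = K_s·8F_mD/(πd³) = 1.0917 × 151.24 = 165.1 MPa
Goodman: 1/n_f = τ_a/S_se + τ_m/S_su = 98.9/541 + 165.1/1110 = 0.18281 + 0.14874 = 0.33155
n_f = 1/0.33155 = 3.016

3.02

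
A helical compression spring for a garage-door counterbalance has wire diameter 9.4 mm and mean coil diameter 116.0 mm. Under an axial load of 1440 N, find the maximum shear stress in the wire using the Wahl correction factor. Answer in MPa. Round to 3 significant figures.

572 MPa

Spring index C = D/d = 116.0/9.4 = 12.3404
K_W = (4C−1)/(4C−4) + 0.615/C = 48.362/45.362 + 0.0498 = 1.1160
τ₀ = 8FD/(πd³) = 8·1440·116.0/(π·9.4³) = 1.33632e+06/2609.4 = 512.13 MPa
τ_max = K·τ₀ = 1.1160 × 512.13 = 571.52 MPa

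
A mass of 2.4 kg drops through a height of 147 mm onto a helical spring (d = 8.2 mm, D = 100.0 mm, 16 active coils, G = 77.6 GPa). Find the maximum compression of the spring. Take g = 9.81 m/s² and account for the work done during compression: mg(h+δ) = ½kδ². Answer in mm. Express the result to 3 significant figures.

k = Gd⁴/(8D³N_a) = (77.6×10³)(8.2⁴)/(8·100.0³·16) = 2.741 N/mm
W = mg = 2.4 × 9.81 = 23.544 N
½kδ² − Wδ − Wh = 0 → δ = (W + √(W² + 2kWh))/k
δ = (23.544 + √(554.32 + 18972.9))/2.741 = (23.544 + 139.74)/2.741 = 59.571 mm

59.6 mm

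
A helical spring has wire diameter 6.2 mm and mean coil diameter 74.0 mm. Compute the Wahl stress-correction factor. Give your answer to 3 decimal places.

C = D/d = 74.0/6.2 = 11.9355
K_W = (4C−1)/(4C−4) + 0.615/C = 46.742/43.742 + 0.0515 = 1.1201

1.120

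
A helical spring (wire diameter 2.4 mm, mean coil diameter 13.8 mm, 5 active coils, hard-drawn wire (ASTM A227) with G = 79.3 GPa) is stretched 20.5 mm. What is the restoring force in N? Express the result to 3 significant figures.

513 N

k = Gd⁴/(8D³N_a) = (79.3×10³)(2.4⁴)/(8·13.8³·5) = 25.028 N/mm
F = k·δ = 25.028 × 20.5 = 513.07 N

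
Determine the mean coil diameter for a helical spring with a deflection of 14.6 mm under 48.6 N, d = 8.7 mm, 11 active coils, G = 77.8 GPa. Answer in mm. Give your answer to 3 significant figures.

Required rate k = F/δ = 48.6/14.6 = 3.3288 N/mm
D = (Gd⁴/(8N_a·k))^(1/3) = (77.8×10³·8.7⁴/(8·11·3.3288))^(1/3)
  = (1.52157e+06)^(1/3) = 115.0174 mm

115 mm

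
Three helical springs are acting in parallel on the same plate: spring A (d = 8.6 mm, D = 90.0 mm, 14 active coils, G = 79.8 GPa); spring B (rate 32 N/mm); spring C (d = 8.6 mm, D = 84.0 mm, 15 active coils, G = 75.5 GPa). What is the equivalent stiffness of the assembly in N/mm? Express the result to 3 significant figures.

k_A = Gd⁴/(8D³N_a) = (79.8×10³)(8.6⁴)/(8·90.0³·14) = 5.3463 N/mm
k_C = Gd⁴/(8D³N_a) = (75.5×10³)(8.6⁴)/(8·84.0³·15) = 5.8066 N/mm
Parallel: k_eq = 5.3463 + 32 + 5.8066 = 43.153 N/mm

43.2 N/mm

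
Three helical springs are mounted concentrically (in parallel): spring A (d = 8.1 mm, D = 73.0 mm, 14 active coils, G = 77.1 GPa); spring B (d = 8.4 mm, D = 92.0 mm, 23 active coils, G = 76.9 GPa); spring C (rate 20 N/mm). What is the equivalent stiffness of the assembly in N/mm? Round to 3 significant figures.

30.3 N/mm

k_A = Gd⁴/(8D³N_a) = (77.1×10³)(8.1⁴)/(8·73.0³·14) = 7.6174 N/mm
k_B = Gd⁴/(8D³N_a) = (76.9×10³)(8.4⁴)/(8·92.0³·23) = 2.6722 N/mm
Parallel: k_eq = 7.6174 + 2.6722 + 20 = 30.29 N/mm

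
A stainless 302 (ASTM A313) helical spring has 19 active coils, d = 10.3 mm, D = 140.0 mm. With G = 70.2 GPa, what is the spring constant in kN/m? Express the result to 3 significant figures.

1.89 kN/m

k = Gd⁴/(8D³N_a) = (70.2×10³ × 10.3⁴) / (8 × 140.0³ × 19)
  = 7.90107e+08 / 4.17088e+08 = 1.8943 N/mm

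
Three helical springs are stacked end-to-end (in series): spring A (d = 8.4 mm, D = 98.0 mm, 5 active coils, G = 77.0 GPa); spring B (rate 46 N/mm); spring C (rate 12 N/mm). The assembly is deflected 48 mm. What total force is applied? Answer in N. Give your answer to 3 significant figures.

236 N

k_A = Gd⁴/(8D³N_a) = (77.0×10³)(8.4⁴)/(8·98.0³·5) = 10.183 N/mm
Series: 1/k_eq = 1/10.183 + 1/46 + 1/12 = 0.20328; k_eq = 4.9194 N/mm
F = k_eq·δ = 4.9194·48 = 236.13 N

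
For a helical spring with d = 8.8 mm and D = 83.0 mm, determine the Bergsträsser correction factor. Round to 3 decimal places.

1.144

C = D/d = 83.0/8.8 = 9.4318
K_B = (4C+2)/(4C−3) = 39.727/34.727 = 1.1440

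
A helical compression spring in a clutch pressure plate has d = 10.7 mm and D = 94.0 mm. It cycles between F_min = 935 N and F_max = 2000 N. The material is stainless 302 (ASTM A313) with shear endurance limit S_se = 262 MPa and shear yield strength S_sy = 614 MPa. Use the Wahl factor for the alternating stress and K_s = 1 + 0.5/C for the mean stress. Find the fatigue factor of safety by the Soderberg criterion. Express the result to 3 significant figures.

C = D/d = 94.0/10.7 = 8.7850; K_W = (4C−1)/(4C−4)+0.615/C = 1.1663; K_s = 1+0.5/C = 1.0569
F_a = (F_max−F_min)/2 = 532.5 N; F_m = (F_max+F_min)/2 = 1467.5 N
τ_a = K_W·8F_aD/(πd³) = 1.1663 × 104.05 = 121.36 MPa
τ_m = K_s·8F_mD/(πd³) = 1.0569 × 286.74 = 303.06 MPa
Soderberg: 1/n_f = τ_a/S_se + τ_m/S_sy = 121.36/262 + 303.06/614 = 0.46319 + 0.49359 = 0.95678
n_f = 1/0.95678 = 1.045

1.05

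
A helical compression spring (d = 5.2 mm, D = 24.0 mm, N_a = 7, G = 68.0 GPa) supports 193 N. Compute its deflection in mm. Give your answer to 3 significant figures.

k = Gd⁴/(8D³N_a) = (68.0×10³)(5.2⁴)/(8·24.0³·7) = 64.224 N/mm
δ = F/k = 193 / 64.224 = 3.0051 mm

3.01 mm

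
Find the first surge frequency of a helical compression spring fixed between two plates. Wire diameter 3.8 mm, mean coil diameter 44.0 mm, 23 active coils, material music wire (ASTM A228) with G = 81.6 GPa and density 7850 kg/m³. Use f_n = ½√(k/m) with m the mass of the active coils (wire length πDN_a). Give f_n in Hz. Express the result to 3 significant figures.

k = Gd⁴/(8D³N_a) = (81.6×10³)(3.8⁴)/(8·44.0³·23) = 1.0855 N/mm = 1085.5 N/m
Wire length L = πDN_a = π·44.0·23 = 3179.3 mm
m = ρ·(πd²/4)·L = 7850 × 11.341×10⁻⁶ m² × 3.1793 m = 0.28305 kg
f_n = ½√(k/m) = 0.5·√(1085.5/0.28305) = 0.5·√(3835.2) = 30.965 Hz

31.0 Hz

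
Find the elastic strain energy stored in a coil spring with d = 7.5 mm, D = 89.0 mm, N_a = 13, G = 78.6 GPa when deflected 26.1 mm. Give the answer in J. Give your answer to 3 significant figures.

1.16 J

k = Gd⁴/(8D³N_a) = (78.6×10³)(7.5⁴)/(8·89.0³·13) = 3.3921 N/mm
U = ½kδ² = 0.5 × 3.3921 × 26.1² = 1155.4 N·mm = 1.1554 J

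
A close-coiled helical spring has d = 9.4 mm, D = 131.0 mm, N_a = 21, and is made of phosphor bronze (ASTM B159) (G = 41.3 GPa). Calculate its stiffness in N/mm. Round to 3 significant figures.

0.854 N/mm

k = Gd⁴/(8D³N_a) = (41.3×10³ × 9.4⁴) / (8 × 131.0³ × 21)
  = 3.22449e+08 / 3.77679e+08 = 0.85376 N/mm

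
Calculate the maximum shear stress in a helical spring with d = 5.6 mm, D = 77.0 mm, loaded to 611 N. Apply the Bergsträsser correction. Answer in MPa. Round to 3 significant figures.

748 MPa

Spring index C = D/d = 77.0/5.6 = 13.7500
K_B = (4C+2)/(4C−3) = 57.000/52.000 = 1.0962
τ₀ = 8FD/(πd³) = 8·611·77.0/(π·5.6³) = 376376/551.71 = 682.19 MPa
τ_max = K·τ₀ = 1.0962 × 682.19 = 747.79 MPa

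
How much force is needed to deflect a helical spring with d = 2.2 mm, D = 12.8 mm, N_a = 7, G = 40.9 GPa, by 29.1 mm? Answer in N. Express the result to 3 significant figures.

k = Gd⁴/(8D³N_a) = (40.9×10³)(2.2⁴)/(8·12.8³·7) = 8.1582 N/mm
F = k·δ = 8.1582 × 29.1 = 237.4 N

237 N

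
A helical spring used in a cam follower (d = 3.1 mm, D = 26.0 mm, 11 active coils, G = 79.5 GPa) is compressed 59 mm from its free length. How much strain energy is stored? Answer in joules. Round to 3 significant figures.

k = Gd⁴/(8D³N_a) = (79.5×10³)(3.1⁴)/(8·26.0³·11) = 4.7469 N/mm
U = ½kδ² = 0.5 × 4.7469 × 59² = 8262 N·mm = 8.262 J

8.26 J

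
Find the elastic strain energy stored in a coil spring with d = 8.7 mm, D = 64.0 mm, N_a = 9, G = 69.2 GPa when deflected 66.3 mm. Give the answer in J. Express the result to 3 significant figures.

46.2 J

k = Gd⁴/(8D³N_a) = (69.2×10³)(8.7⁴)/(8·64.0³·9) = 21.004 N/mm
U = ½kδ² = 0.5 × 21.004 × 66.3² = 46164 N·mm = 46.164 J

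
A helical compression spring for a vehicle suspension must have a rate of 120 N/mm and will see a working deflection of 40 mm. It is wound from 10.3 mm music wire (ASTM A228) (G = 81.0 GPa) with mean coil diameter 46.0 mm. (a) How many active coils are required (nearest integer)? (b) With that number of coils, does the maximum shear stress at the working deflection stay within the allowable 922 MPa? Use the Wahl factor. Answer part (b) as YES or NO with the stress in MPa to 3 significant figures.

(a) 10 coils; (b) YES, τ_max = 680 MPa

N_a = Gd⁴/(8D³k) = (81.0×10³)(10.3⁴)/(8·46.0³·120) = 9.756 → N_a = 10
Actual rate k = Gd⁴/(8D³·10) = 117.08 N/mm
Working load F = kδ = 117.08·40 = 4683.1 N
C = 46.0/10.3 = 4.4660; K_W = (4C−1)/(4C−4)+0.615/C = 1.3541
τ_max = K_W·8FD/(πd³) = 1.3541·502.02 = 679.78 MPa
τ_max ≤ 922 MPa → acceptable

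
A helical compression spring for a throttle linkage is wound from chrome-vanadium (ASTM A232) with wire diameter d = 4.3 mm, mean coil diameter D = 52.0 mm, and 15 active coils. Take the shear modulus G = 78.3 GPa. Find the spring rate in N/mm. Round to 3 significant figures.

k = Gd⁴/(8D³N_a) = (78.3×10³ × 4.3⁴) / (8 × 52.0³ × 15)
  = 2.67692e+07 / 1.6873e+07 = 1.5865 N/mm

1.59 N/mm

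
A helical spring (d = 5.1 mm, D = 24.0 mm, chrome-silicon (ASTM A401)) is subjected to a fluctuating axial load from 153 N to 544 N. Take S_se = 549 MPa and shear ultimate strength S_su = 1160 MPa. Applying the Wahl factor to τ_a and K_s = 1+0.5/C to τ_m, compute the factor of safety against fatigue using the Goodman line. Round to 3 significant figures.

2.69

C = D/d = 24.0/5.1 = 4.7059; K_W = (4C−1)/(4C−4)+0.615/C = 1.3331; K_s = 1+0.5/C = 1.1062
F_a = (F_max−F_min)/2 = 195.5 N; F_m = (F_max+F_min)/2 = 348.5 N
τ_a = K_W·8F_aD/(πd³) = 1.3331 × 90.072 = 120.07 MPa
τ_m = K_s·8F_mD/(πd³) = 1.1062 × 160.56 = 177.62 MPa
Goodman: 1/n_f = τ_a/S_se + τ_m/S_su = 120.07/549 + 177.62/1160 = 0.21871 + 0.15312 = 0.37183
n_f = 1/0.37183 = 2.689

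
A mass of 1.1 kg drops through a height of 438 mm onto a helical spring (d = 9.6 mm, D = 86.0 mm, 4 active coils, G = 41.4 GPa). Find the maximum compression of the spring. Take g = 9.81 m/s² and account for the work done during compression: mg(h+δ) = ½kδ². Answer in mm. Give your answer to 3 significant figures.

k = Gd⁴/(8D³N_a) = (41.4×10³)(9.6⁴)/(8·86.0³·4) = 17.276 N/mm
W = mg = 1.1 × 9.81 = 10.791 N
½kδ² − Wδ − Wh = 0 → δ = (W + √(W² + 2kWh))/k
δ = (10.791 + √(116.45 + 163307))/17.276 = (10.791 + 404.26)/17.276 = 24.025 mm

24.0 mm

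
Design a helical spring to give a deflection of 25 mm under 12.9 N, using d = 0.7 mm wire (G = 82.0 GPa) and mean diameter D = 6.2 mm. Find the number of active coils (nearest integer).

Required rate k = F/δ = 12.9/25 = 0.516 N/mm
N_a = Gd⁴/(8D³k) = (82.0×10³ × 0.7⁴)/(8 × 6.2³ × 0.516)
    = 19688.2 / 983.818 = 20.01 → 20 coils

20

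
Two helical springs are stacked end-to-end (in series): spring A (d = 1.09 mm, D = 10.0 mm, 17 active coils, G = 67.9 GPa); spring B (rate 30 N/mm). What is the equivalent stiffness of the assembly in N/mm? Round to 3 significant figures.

0.689 N/mm

k_A = Gd⁴/(8D³N_a) = (67.9×10³)(1.09⁴)/(8·10.0³·17) = 0.70475 N/mm
Series: 1/k_eq = 1/0.70475 + 1/30 = 1.4523; k_eq = 0.68858 N/mm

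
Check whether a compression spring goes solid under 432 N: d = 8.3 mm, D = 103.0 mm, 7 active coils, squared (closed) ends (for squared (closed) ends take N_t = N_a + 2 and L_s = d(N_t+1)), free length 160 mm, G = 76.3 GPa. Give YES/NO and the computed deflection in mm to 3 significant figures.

NO, δ = 73.0 mm

k = Gd⁴/(8D³N_a) = (76.3×10³)(8.3⁴)/(8·103.0³·7) = 5.9175 N/mm
N_t = 9; L_s = 8.3·10 = 83 mm; δ_solid = L₀ − L_s = 160 − 83 = 77 mm
δ = F/k = 432/5.9175 = 73.004 mm
δ < δ_solid → spring does not go solid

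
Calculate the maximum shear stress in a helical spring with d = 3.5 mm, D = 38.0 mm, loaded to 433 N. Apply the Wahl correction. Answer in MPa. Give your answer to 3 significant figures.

1110 MPa

Spring index C = D/d = 38.0/3.5 = 10.8571
K_W = (4C−1)/(4C−4) + 0.615/C = 42.429/39.429 + 0.0566 = 1.1327
τ₀ = 8FD/(πd³) = 8·433·38.0/(π·3.5³) = 131632/134.7 = 977.25 MPa
τ_max = K·τ₀ = 1.1327 × 977.25 = 1107 MPa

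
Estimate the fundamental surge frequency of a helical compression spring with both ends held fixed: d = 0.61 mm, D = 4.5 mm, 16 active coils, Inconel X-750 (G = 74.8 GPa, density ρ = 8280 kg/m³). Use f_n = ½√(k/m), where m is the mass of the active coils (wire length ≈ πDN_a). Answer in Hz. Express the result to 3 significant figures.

k = Gd⁴/(8D³N_a) = (74.8×10³)(0.61⁴)/(8·4.5³·16) = 0.88792 N/mm = 887.92 N/m
Wire length L = πDN_a = π·4.5·16 = 226.19 mm
m = ρ·(πd²/4)·L = 8280 × 0.29225×10⁻⁶ m² × 0.22619 m = 0.00054735 kg
f_n = ½√(k/m) = 0.5·√(887.92/0.00054735) = 0.5·√(1.6222e+06) = 636.83 Hz

637 Hz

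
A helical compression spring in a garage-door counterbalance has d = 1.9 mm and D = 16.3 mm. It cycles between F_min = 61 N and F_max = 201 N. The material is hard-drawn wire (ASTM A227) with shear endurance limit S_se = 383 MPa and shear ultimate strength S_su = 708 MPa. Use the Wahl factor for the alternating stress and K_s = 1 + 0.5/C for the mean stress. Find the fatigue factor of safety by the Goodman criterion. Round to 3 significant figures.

0.403

C = D/d = 16.3/1.9 = 8.5789; K_W = (4C−1)/(4C−4)+0.615/C = 1.1706; K_s = 1+0.5/C = 1.0583
F_a = (F_max−F_min)/2 = 70 N; F_m = (F_max+F_min)/2 = 131 N
τ_a = K_W·8F_aD/(πd³) = 1.1706 × 423.61 = 495.9 MPa
τ_m = K_s·8F_mD/(πd³) = 1.0583 × 792.75 = 838.96 MPa
Goodman: 1/n_f = τ_a/S_se + τ_m/S_su = 495.9/383 + 838.96/708 = 1.29477 + 1.18497 = 2.4797
n_f = 1/2.4797 = 0.4033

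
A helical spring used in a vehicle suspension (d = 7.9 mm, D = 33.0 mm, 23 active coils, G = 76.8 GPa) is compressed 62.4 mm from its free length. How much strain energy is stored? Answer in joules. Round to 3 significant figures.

88.1 J

k = Gd⁴/(8D³N_a) = (76.8×10³)(7.9⁴)/(8·33.0³·23) = 45.239 N/mm
U = ½kδ² = 0.5 × 45.239 × 62.4² = 88074 N·mm = 88.074 J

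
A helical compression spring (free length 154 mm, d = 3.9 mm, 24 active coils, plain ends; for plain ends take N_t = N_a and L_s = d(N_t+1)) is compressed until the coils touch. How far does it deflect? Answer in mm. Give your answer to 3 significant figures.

N_t = 24; L_s = 3.9·25 = 97.5 mm
δ_solid = L₀ − L_s = 154 − 97.5 = 56.5 mm

56.5 mm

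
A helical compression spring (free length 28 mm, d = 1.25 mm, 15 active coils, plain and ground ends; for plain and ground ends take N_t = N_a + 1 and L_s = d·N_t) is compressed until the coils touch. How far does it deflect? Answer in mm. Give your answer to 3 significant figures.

8.00 mm

N_t = 16; L_s = 1.25·16 = 20 mm
δ_solid = L₀ − L_s = 28 − 20 = 8 mm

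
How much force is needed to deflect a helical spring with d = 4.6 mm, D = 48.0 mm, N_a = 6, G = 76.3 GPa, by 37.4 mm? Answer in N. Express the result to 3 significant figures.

k = Gd⁴/(8D³N_a) = (76.3×10³)(4.6⁴)/(8·48.0³·6) = 6.4356 N/mm
F = k·δ = 6.4356 × 37.4 = 240.69 N

241 N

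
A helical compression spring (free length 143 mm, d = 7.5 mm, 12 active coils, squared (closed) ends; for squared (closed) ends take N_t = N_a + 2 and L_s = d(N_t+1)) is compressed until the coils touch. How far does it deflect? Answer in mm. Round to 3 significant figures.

30.5 mm

N_t = 14; L_s = 7.5·15 = 112.5 mm
δ_solid = L₀ − L_s = 143 − 112.5 = 30.5 mm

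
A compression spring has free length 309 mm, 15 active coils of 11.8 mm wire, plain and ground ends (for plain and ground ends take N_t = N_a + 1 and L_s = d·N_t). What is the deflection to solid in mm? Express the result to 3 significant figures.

120 mm

N_t = 16; L_s = 11.8·16 = 188.8 mm
δ_solid = L₀ − L_s = 309 − 188.8 = 120.2 mm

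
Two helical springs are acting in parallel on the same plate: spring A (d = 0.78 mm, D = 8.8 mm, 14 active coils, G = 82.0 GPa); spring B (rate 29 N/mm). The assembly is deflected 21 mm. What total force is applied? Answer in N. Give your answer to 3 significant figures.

k_A = Gd⁴/(8D³N_a) = (82.0×10³)(0.78⁴)/(8·8.8³·14) = 0.39767 N/mm
Parallel: k_eq = 0.39767 + 29 = 29.398 N/mm
F = k_eq·δ = 29.398·21 = 617.35 N

617 N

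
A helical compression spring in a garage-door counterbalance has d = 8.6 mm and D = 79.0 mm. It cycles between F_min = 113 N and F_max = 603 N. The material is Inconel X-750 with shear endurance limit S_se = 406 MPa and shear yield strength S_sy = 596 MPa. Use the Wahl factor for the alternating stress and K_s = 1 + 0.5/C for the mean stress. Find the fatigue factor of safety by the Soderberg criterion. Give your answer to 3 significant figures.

C = D/d = 79.0/8.6 = 9.1860; K_W = (4C−1)/(4C−4)+0.615/C = 1.1586; K_s = 1+0.5/C = 1.0544
F_a = (F_max−F_min)/2 = 245 N; F_m = (F_max+F_min)/2 = 358 N
τ_a = K_W·8F_aD/(πd³) = 1.1586 × 77.489 = 89.776 MPa
τ_m = K_s·8F_mD/(πd³) = 1.0544 × 113.23 = 119.39 MPa
Soderberg: 1/n_f = τ_a/S_se + τ_m/S_sy = 89.776/406 + 119.39/596 = 0.22112 + 0.20032 = 0.42144
n_f = 1/0.42144 = 2.373

2.37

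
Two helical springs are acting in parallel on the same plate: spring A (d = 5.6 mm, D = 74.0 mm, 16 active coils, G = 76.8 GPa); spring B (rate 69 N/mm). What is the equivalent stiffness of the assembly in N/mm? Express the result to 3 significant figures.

70.5 N/mm

k_A = Gd⁴/(8D³N_a) = (76.8×10³)(5.6⁴)/(8·74.0³·16) = 1.4562 N/mm
Parallel: k_eq = 1.4562 + 69 = 70.456 N/mm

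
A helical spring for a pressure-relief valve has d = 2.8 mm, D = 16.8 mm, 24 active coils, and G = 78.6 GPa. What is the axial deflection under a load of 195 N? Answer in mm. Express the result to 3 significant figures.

k = Gd⁴/(8D³N_a) = (78.6×10³)(2.8⁴)/(8·16.8³·24) = 5.3067 N/mm
δ = F/k = 195 / 5.3067 = 36.746 mm

36.7 mm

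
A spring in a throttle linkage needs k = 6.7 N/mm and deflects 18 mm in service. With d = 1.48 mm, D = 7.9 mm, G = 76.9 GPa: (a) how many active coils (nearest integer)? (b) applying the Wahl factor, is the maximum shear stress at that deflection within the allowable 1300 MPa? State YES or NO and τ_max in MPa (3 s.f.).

(a) 14 coils; (b) YES, τ_max = 961 MPa

N_a = Gd⁴/(8D³k) = (76.9×10³)(1.48⁴)/(8·7.9³·6.7) = 13.96 → N_a = 14
Actual rate k = Gd⁴/(8D³·14) = 6.6815 N/mm
Working load F = kδ = 6.6815·18 = 120.27 N
C = 7.9/1.48 = 5.3378; K_W = (4C−1)/(4C−4)+0.615/C = 1.2881
τ_max = K_W·8FD/(πd³) = 1.2881·746.33 = 961.35 MPa
τ_max ≤ 1300 MPa → acceptable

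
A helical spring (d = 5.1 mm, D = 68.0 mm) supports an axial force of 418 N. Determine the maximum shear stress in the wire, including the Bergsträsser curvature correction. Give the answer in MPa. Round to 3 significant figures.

600 MPa

Spring index C = D/d = 68.0/5.1 = 13.3333
K_B = (4C+2)/(4C−3) = 55.333/50.333 = 1.0993
τ₀ = 8FD/(πd³) = 8·418·68.0/(π·5.1³) = 227392/416.74 = 545.65 MPa
τ_max = K·τ₀ = 1.0993 × 545.65 = 599.85 MPa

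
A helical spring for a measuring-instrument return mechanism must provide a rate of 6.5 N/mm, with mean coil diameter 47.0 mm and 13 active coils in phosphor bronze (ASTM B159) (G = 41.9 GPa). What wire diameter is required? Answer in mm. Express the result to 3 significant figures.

6.40 mm

d = (8D³N_a·k / G)^(1/4) = (8·47.0³·13·6.5 / (41.9×10³))^0.25
  = (1675)^0.25 = 6.3974 mm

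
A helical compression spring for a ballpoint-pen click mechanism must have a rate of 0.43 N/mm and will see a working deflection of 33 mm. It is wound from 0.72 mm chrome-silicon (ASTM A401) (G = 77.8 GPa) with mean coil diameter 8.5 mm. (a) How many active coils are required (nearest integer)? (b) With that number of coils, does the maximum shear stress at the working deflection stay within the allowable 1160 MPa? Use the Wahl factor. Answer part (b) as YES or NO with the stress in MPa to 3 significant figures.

(a) 10 coils; (b) YES, τ_max = 913 MPa

N_a = Gd⁴/(8D³k) = (77.8×10³)(0.72⁴)/(8·8.5³·0.43) = 9.897 → N_a = 10
Actual rate k = Gd⁴/(8D³·10) = 0.42556 N/mm
Working load F = kδ = 0.42556·33 = 14.044 N
C = 8.5/0.72 = 11.8056; K_W = (4C−1)/(4C−4)+0.615/C = 1.1215
τ_max = K_W·8FD/(πd³) = 1.1215·814.4 = 913.35 MPa
τ_max ≤ 1160 MPa → acceptable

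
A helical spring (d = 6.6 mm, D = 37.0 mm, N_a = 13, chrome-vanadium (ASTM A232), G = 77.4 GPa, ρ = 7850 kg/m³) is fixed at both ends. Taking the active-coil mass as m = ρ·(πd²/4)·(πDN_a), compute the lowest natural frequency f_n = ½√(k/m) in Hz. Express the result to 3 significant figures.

k = Gd⁴/(8D³N_a) = (77.4×10³)(6.6⁴)/(8·37.0³·13) = 27.879 N/mm = 27879 N/m
Wire length L = πDN_a = π·37.0·13 = 1511.1 mm
m = ρ·(πd²/4)·L = 7850 × 34.212×10⁻⁶ m² × 1.5111 m = 0.40583 kg
f_n = ½√(k/m) = 0.5·√(27879/0.40583) = 0.5·√(68697) = 131.05 Hz

131 Hz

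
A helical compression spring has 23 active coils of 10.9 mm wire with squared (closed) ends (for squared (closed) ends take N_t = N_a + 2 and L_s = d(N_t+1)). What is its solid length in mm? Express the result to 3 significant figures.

283 mm

squared (closed) ends: N_t = N_a + 2 = 23 + 2 = 25
L_s = d·(N_t+1) = 10.9 × 26 = 283.4 mm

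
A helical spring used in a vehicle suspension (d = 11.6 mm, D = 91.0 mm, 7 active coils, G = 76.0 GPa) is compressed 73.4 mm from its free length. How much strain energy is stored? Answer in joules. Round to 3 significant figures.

87.8 J

k = Gd⁴/(8D³N_a) = (76.0×10³)(11.6⁴)/(8·91.0³·7) = 32.609 N/mm
U = ½kδ² = 0.5 × 32.609 × 73.4² = 87841 N·mm = 87.841 J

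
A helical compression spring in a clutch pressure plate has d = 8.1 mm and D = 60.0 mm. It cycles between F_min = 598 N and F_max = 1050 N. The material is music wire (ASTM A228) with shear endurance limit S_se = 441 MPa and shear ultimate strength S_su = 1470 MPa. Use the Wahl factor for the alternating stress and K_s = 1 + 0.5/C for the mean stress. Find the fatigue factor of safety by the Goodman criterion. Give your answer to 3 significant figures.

C = D/d = 60.0/8.1 = 7.4074; K_W = (4C−1)/(4C−4)+0.615/C = 1.2001; K_s = 1+0.5/C = 1.0675
F_a = (F_max−F_min)/2 = 226 N; F_m = (F_max+F_min)/2 = 824 N
τ_a = K_W·8F_aD/(πd³) = 1.2001 × 64.975 = 77.975 MPa
τ_m = K_s·8F_mD/(πd³) = 1.0675 × 236.9 = 252.89 MPa
Goodman: 1/n_f = τ_a/S_se + τ_m/S_su = 77.975/441 + 252.89/1470 = 0.17681 + 0.17203 = 0.34885
n_f = 1/0.34885 = 2.867

2.87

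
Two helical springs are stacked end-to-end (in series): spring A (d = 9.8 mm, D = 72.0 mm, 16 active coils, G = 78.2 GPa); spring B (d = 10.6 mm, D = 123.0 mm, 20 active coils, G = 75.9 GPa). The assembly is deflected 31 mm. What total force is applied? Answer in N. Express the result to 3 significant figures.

k_A = Gd⁴/(8D³N_a) = (78.2×10³)(9.8⁴)/(8·72.0³·16) = 15.097 N/mm
k_B = Gd⁴/(8D³N_a) = (75.9×10³)(10.6⁴)/(8·123.0³·20) = 3.2183 N/mm
Series: 1/k_eq = 1/15.097 + 1/3.2183 = 0.37696; k_eq = 2.6528 N/mm
F = k_eq·δ = 2.6528·31 = 82.238 N

82.2 N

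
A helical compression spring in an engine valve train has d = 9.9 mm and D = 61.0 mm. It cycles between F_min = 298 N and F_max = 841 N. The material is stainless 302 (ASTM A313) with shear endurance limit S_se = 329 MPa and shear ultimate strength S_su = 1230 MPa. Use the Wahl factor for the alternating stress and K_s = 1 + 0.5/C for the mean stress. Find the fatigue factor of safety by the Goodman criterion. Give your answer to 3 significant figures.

C = D/d = 61.0/9.9 = 6.1616; K_W = (4C−1)/(4C−4)+0.615/C = 1.2451; K_s = 1+0.5/C = 1.0811
F_a = (F_max−F_min)/2 = 271.5 N; F_m = (F_max+F_min)/2 = 569.5 N
τ_a = K_W·8F_aD/(πd³) = 1.2451 × 43.464 = 54.118 MPa
τ_m = K_s·8F_mD/(πd³) = 1.0811 × 91.171 = 98.57 MPa
Goodman: 1/n_f = τ_a/S_se + τ_m/S_su = 54.118/329 + 98.57/1230 = 0.16449 + 0.08014 = 0.24463
n_f = 1/0.24463 = 4.088

4.09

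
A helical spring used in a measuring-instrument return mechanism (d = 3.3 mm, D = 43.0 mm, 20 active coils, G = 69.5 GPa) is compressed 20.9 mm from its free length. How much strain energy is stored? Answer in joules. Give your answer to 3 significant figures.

k = Gd⁴/(8D³N_a) = (69.5×10³)(3.3⁴)/(8·43.0³·20) = 0.64791 N/mm
U = ½kδ² = 0.5 × 0.64791 × 20.9² = 141.51 N·mm = 0.14151 J

0.142 J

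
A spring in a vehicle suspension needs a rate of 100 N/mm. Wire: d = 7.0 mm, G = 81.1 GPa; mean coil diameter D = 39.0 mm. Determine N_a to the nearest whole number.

N_a = Gd⁴/(8D³k) = (81.1×10³ × 7.0⁴)/(8 × 39.0³ × 100)
    = 1.94721e+08 / 4.74552e+07 = 4.103 → 4 coils

4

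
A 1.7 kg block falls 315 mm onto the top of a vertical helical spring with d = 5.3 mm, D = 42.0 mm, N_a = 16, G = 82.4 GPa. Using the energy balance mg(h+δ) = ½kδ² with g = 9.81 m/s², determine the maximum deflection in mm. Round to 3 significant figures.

41.7 mm

k = Gd⁴/(8D³N_a) = (82.4×10³)(5.3⁴)/(8·42.0³·16) = 6.856 N/mm
W = mg = 1.7 × 9.81 = 16.677 N
½kδ² − Wδ − Wh = 0 → δ = (W + √(W² + 2kWh))/k
δ = (16.677 + √(278.12 + 72033))/6.856 = (16.677 + 268.91)/6.856 = 41.654 mm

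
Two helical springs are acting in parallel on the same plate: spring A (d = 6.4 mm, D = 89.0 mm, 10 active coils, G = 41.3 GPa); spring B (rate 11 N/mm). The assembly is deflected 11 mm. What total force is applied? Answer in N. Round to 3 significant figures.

k_A = Gd⁴/(8D³N_a) = (41.3×10³)(6.4⁴)/(8·89.0³·10) = 1.2286 N/mm
Parallel: k_eq = 1.2286 + 11 = 12.229 N/mm
F = k_eq·δ = 12.229·11 = 134.51 N

135 N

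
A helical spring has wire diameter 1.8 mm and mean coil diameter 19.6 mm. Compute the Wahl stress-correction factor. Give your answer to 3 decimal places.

C = D/d = 19.6/1.8 = 10.8889
K_W = (4C−1)/(4C−4) + 0.615/C = 42.556/39.556 + 0.0565 = 1.1323

1.132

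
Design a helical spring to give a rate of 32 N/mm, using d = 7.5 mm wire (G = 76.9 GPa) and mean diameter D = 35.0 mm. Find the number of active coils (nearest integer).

22

N_a = Gd⁴/(8D³k) = (76.9×10³ × 7.5⁴)/(8 × 35.0³ × 32)
    = 2.43316e+08 / 1.0976e+07 = 22.17 → 22 coils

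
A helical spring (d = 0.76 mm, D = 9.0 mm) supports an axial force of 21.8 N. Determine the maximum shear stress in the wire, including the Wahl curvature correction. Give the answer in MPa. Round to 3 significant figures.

Spring index C = D/d = 9.0/0.76 = 11.8421
K_W = (4C−1)/(4C−4) + 0.615/C = 46.368/43.368 + 0.0519 = 1.1211
τ₀ = 8FD/(πd³) = 8·21.8·9.0/(π·0.76³) = 1569.6/1.3791 = 1138.1 MPa
τ_max = K·τ₀ = 1.1211 × 1138.1 = 1276 MPa

1280 MPa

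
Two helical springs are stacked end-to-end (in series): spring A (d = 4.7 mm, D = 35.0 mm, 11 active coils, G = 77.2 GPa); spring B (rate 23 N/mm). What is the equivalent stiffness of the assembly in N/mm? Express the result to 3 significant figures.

6.96 N/mm

k_A = Gd⁴/(8D³N_a) = (77.2×10³)(4.7⁴)/(8·35.0³·11) = 9.9844 N/mm
Series: 1/k_eq = 1/9.9844 + 1/23 = 0.14363; k_eq = 6.9621 N/mm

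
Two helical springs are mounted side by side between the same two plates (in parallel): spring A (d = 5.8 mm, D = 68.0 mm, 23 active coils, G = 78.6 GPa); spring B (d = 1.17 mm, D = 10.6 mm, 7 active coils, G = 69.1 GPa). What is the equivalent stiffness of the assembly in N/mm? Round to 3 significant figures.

k_A = Gd⁴/(8D³N_a) = (78.6×10³)(5.8⁴)/(8·68.0³·23) = 1.5374 N/mm
k_B = Gd⁴/(8D³N_a) = (69.1×10³)(1.17⁴)/(8·10.6³·7) = 1.9414 N/mm
Parallel: k_eq = 1.5374 + 1.9414 = 3.4788 N/mm

3.48 N/mm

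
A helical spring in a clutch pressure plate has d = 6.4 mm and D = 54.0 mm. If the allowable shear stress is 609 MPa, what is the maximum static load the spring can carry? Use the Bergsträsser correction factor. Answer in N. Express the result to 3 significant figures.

C = D/d = 54.0/6.4 = 8.4375
K_B = (4C+2)/(4C−3) = 35.750/30.750 = 1.1626
τ_max = K·8FD/(πd³) → F_max = τ_allow·πd³/(8DK)
F_max = 609·π·6.4³/(8·54.0·1.1626) = 5.0154e+05/502.24 = 998.6 N

999 N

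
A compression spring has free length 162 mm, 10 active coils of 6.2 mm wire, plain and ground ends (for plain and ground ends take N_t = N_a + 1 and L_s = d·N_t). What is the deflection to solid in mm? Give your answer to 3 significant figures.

93.8 mm

N_t = 11; L_s = 6.2·11 = 68.2 mm
δ_solid = L₀ − L_s = 162 − 68.2 = 93.8 mm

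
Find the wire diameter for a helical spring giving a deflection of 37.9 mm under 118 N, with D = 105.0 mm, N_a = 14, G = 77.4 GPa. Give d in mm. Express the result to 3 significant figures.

Required rate k = F/δ = 118/37.9 = 3.1135 N/mm
d = (8D³N_a·k / G)^(1/4) = (8·105.0³·14·3.1135 / (77.4×10³))^0.25
  = (5215.4)^0.25 = 8.4981 mm

8.50 mm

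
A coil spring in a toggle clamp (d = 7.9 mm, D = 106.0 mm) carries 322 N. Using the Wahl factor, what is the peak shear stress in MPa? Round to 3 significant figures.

195 MPa

Spring index C = D/d = 106.0/7.9 = 13.4177
K_W = (4C−1)/(4C−4) + 0.615/C = 52.671/49.671 + 0.0458 = 1.1062
τ₀ = 8FD/(πd³) = 8·322·106.0/(π·7.9³) = 273056/1548.9 = 176.29 MPa
τ_max = K·τ₀ = 1.1062 × 176.29 = 195.01 MPa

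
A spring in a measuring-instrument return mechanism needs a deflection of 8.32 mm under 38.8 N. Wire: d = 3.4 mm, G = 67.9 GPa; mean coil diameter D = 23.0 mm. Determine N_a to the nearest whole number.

Required rate k = F/δ = 38.8/8.32 = 4.6635 N/mm
N_a = Gd⁴/(8D³k) = (67.9×10³ × 3.4⁴)/(8 × 23.0³ × 4.6635)
    = 9.07372e+06 / 453923 = 19.99 → 20 coils

20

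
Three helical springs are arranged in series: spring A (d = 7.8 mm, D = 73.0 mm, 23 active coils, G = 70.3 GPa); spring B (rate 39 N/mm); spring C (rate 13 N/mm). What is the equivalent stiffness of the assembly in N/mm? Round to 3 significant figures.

k_A = Gd⁴/(8D³N_a) = (70.3×10³)(7.8⁴)/(8·73.0³·23) = 3.6354 N/mm
Series: 1/k_eq = 1/3.6354 + 1/39 + 1/13 = 0.37764; k_eq = 2.648 N/mm

2.65 N/mm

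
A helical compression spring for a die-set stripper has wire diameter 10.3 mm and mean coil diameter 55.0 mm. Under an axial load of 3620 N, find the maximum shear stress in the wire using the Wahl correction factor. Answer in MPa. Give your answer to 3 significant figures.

598 MPa

Spring index C = D/d = 55.0/10.3 = 5.3398
K_W = (4C−1)/(4C−4) + 0.615/C = 20.359/17.359 + 0.1152 = 1.2880
τ₀ = 8FD/(πd³) = 8·3620·55.0/(π·10.3³) = 1.5928e+06/3432.9 = 463.98 MPa
τ_max = K·τ₀ = 1.2880 × 463.98 = 597.6 MPa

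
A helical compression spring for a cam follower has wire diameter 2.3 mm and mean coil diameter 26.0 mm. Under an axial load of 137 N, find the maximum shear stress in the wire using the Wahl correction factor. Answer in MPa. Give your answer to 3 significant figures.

840 MPa

Spring index C = D/d = 26.0/2.3 = 11.3043
K_W = (4C−1)/(4C−4) + 0.615/C = 44.217/41.217 + 0.0544 = 1.1272
τ₀ = 8FD/(πd³) = 8·137·26.0/(π·2.3³) = 28496/38.224 = 745.5 MPa
τ_max = K·τ₀ = 1.1272 × 745.5 = 840.32 MPa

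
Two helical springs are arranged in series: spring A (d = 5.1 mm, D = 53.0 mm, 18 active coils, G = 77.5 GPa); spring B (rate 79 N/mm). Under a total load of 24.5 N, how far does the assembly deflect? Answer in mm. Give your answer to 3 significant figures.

k_A = Gd⁴/(8D³N_a) = (77.5×10³)(5.1⁴)/(8·53.0³·18) = 2.4456 N/mm
Series: 1/k_eq = 1/2.4456 + 1/79 = 0.42155; k_eq = 2.3722 N/mm
δ = F/k_eq = 24.5/2.3722 = 10.328 mm

10.3 mm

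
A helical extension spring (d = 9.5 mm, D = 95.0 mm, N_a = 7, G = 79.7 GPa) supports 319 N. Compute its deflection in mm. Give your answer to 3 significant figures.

23.6 mm

k = Gd⁴/(8D³N_a) = (79.7×10³)(9.5⁴)/(8·95.0³·7) = 13.521 N/mm
δ = F/k = 319 / 13.521 = 23.594 mm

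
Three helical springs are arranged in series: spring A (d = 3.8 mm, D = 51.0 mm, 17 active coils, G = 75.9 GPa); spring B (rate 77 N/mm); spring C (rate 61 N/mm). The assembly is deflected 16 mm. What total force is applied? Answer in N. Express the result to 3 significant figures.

13.7 N

k_A = Gd⁴/(8D³N_a) = (75.9×10³)(3.8⁴)/(8·51.0³·17) = 0.87726 N/mm
Series: 1/k_eq = 1/0.87726 + 1/77 + 1/61 = 1.1693; k_eq = 0.85521 N/mm
F = k_eq·δ = 0.85521·16 = 13.683 N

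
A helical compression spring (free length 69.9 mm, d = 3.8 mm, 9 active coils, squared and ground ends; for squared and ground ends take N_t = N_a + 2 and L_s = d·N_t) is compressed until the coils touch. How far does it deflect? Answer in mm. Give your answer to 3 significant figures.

28.1 mm

N_t = 11; L_s = 3.8·11 = 41.8 mm
δ_solid = L₀ − L_s = 69.9 − 41.8 = 28.1 mm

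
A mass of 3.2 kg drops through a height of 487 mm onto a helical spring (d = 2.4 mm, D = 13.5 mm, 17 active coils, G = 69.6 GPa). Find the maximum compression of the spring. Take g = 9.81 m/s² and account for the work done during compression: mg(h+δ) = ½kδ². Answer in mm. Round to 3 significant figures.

k = Gd⁴/(8D³N_a) = (69.6×10³)(2.4⁴)/(8·13.5³·17) = 6.901 N/mm
W = mg = 3.2 × 9.81 = 31.392 N
½kδ² − Wδ − Wh = 0 → δ = (W + √(W² + 2kWh))/k
δ = (31.392 + √(985.46 + 211005))/6.901 = (31.392 + 460.42)/6.901 = 71.267 mm

71.3 mm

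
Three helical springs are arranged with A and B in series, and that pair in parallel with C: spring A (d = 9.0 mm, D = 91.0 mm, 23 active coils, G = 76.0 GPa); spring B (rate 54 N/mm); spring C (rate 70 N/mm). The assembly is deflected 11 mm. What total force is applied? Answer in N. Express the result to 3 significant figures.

807 N

k_A = Gd⁴/(8D³N_a) = (76.0×10³)(9.0⁴)/(8·91.0³·23) = 3.5962 N/mm
Springs A,B series: k_AB = 1/(1/3.5962+1/54) = 3.3716 N/mm; parallel with C: k_eq = 3.3716+70 = 73.372 N/mm
F = k_eq·δ = 73.372·11 = 807.09 N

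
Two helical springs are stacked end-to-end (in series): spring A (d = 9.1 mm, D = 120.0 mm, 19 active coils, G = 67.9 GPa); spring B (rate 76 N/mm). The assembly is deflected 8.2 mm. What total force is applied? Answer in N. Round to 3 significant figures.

k_A = Gd⁴/(8D³N_a) = (67.9×10³)(9.1⁴)/(8·120.0³·19) = 1.7728 N/mm
Series: 1/k_eq = 1/1.7728 + 1/76 = 0.57725; k_eq = 1.7323 N/mm
F = k_eq·δ = 1.7323·8.2 = 14.205 N

14.2 N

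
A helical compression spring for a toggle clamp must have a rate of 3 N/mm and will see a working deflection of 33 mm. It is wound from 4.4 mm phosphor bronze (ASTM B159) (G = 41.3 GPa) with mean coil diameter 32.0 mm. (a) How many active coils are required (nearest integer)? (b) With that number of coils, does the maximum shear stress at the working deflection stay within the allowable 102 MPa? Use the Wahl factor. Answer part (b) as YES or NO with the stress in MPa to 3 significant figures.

(a) 20 coils; (b) NO, τ_max = 112 MPa

N_a = Gd⁴/(8D³k) = (41.3×10³)(4.4⁴)/(8·32.0³·3) = 19.68 → N_a = 20
Actual rate k = Gd⁴/(8D³·20) = 2.9525 N/mm
Working load F = kδ = 2.9525·33 = 97.433 N
C = 32.0/4.4 = 7.2727; K_W = (4C−1)/(4C−4)+0.615/C = 1.2041
τ_max = K_W·8FD/(πd³) = 1.2041·93.204 = 112.23 MPa
τ_max > 102 MPa → exceeds allowable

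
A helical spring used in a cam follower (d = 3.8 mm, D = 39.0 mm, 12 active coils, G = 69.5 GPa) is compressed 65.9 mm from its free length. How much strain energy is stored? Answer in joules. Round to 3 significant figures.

k = Gd⁴/(8D³N_a) = (69.5×10³)(3.8⁴)/(8·39.0³·12) = 2.5448 N/mm
U = ½kδ² = 0.5 × 2.5448 × 65.9² = 5525.8 N·mm = 5.5258 J

5.53 J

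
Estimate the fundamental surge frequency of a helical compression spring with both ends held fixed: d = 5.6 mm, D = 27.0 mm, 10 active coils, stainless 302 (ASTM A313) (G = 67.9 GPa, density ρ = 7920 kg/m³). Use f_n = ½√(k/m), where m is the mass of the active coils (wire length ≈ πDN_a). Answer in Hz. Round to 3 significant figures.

k = Gd⁴/(8D³N_a) = (67.9×10³)(5.6⁴)/(8·27.0³·10) = 42.407 N/mm = 42407 N/m
Wire length L = πDN_a = π·27.0·10 = 848.23 mm
m = ρ·(πd²/4)·L = 7920 × 24.63×10⁻⁶ m² × 0.84823 m = 0.16546 kg
f_n = ½√(k/m) = 0.5·√(42407/0.16546) = 0.5·√(2.5629e+05) = 253.13 Hz

253 Hz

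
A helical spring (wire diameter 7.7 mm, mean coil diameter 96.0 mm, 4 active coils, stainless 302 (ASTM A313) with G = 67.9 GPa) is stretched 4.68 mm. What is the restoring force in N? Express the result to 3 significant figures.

k = Gd⁴/(8D³N_a) = (67.9×10³)(7.7⁴)/(8·96.0³·4) = 8.4308 N/mm
F = k·δ = 8.4308 × 4.68 = 39.456 N

39.5 N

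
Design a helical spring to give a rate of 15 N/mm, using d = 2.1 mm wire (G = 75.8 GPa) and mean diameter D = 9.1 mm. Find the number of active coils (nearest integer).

N_a = Gd⁴/(8D³k) = (75.8×10³ × 2.1⁴)/(8 × 9.1³ × 15)
    = 1.47417e+06 / 90428.5 = 16.3 → 16 coils

16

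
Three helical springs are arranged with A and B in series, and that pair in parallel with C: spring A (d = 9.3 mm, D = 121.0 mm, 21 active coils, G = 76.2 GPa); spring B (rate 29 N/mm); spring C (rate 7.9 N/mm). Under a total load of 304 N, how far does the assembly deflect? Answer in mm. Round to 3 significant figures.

k_A = Gd⁴/(8D³N_a) = (76.2×10³)(9.3⁴)/(8·121.0³·21) = 1.9152 N/mm
Springs A,B series: k_AB = 1/(1/1.9152+1/29) = 1.7966 N/mm; parallel with C: k_eq = 1.7966+7.9 = 9.6966 N/mm
δ = F/k_eq = 304/9.6966 = 31.351 mm

31.4 mm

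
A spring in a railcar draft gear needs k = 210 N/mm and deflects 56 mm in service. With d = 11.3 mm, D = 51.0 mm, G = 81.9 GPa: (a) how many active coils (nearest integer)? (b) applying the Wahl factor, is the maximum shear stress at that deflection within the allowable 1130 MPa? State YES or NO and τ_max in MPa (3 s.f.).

N_a = Gd⁴/(8D³k) = (81.9×10³)(11.3⁴)/(8·51.0³·210) = 5.992 → N_a = 6
Actual rate k = Gd⁴/(8D³·6) = 209.72 N/mm
Working load F = kδ = 209.72·56 = 11744 N
C = 51.0/11.3 = 4.5133; K_W = (4C−1)/(4C−4)+0.615/C = 1.3497
τ_max = K_W·8FD/(πd³) = 1.3497·1057.1 = 1426.8 MPa
τ_max > 1130 MPa → exceeds allowable

(a) 6 coils; (b) NO, τ_max = 1430 MPa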